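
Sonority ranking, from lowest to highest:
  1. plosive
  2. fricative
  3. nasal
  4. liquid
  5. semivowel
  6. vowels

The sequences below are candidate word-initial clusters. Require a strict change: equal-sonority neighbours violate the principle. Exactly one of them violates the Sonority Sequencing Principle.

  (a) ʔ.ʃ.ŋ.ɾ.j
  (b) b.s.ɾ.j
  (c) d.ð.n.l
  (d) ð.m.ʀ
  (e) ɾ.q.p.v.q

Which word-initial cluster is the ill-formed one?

e

(a) ʔ.ʃ.ŋ.ɾ.j: profile 1-2-3-4-5 — obeys.
(b) b.s.ɾ.j: profile 1-2-4-5 — obeys.
(c) d.ð.n.l: profile 1-2-3-4 — obeys.
(d) ð.m.ʀ: profile 2-3-4 — obeys.
(e) ɾ.q.p.v.q: profile 4-1-1-2-1 — violates.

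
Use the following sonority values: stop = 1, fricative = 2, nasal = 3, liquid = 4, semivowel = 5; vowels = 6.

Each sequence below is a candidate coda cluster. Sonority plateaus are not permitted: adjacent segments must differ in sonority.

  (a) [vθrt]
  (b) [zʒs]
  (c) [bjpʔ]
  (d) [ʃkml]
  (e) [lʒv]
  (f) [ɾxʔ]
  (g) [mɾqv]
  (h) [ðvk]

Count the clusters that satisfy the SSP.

1

(a) [vθrt]: profile 2-2-4-1 — violates.
(b) [zʒs]: profile 2-2-2 — violates.
(c) [bjpʔ]: profile 1-5-1-1 — violates.
(d) [ʃkml]: profile 2-1-3-4 — violates.
(e) [lʒv]: profile 4-2-2 — violates.
(f) [ɾxʔ]: profile 4-2-1 — obeys.
(g) [mɾqv]: profile 3-4-1-2 — violates.
(h) [ðvk]: profile 2-2-1 — violates.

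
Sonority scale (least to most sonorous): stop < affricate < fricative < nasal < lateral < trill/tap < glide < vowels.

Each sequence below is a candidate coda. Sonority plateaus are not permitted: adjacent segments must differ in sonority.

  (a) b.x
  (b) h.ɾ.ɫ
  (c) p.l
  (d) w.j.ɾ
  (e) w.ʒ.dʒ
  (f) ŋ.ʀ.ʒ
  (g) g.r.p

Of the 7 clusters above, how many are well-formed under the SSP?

(a) sonority 1-3: ill-formed.
(b) sonority 3-6-5: ill-formed.
(c) sonority 1-5: ill-formed.
(d) sonority 7-7-6: ill-formed.
(e) sonority 7-3-2: well-formed.
(f) sonority 4-6-3: ill-formed.
(g) sonority 1-6-1: ill-formed.

1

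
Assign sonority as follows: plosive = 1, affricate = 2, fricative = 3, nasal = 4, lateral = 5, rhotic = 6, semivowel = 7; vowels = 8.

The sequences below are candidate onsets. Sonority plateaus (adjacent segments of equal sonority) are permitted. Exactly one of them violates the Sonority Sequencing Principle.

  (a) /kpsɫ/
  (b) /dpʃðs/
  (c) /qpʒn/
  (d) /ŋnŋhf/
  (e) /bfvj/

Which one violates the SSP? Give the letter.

(a) /kpsɫ/: profile 1-1-3-5 — obeys.
(b) /dpʃðs/: profile 1-1-3-3-3 — obeys.
(c) /qpʒn/: profile 1-1-3-4 — obeys.
(d) /ŋnŋhf/: profile 4-4-4-3-3 — violates.
(e) /bfvj/: profile 1-3-3-7 — obeys.

d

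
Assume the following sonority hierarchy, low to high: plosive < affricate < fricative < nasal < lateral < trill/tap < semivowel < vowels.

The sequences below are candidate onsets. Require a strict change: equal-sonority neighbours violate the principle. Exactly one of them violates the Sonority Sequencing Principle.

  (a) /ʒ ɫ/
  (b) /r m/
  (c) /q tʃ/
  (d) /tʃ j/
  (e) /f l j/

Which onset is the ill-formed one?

(a) 3-5 → obeys
(b) 6-4 → violates
(c) 1-2 → obeys
(d) 2-7 → obeys
(e) 3-5-7 → obeys

b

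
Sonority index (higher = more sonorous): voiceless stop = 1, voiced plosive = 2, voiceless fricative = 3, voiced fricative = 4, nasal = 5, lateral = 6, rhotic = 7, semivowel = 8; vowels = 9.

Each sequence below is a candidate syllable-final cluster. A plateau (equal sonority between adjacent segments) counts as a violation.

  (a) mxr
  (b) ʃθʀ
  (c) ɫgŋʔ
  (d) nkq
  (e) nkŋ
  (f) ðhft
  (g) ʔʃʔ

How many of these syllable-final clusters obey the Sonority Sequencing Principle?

(a) mxr: profile 5-3-7 — violates.
(b) ʃθʀ: profile 3-3-7 — violates.
(c) ɫgŋʔ: profile 6-2-5-1 — violates.
(d) nkq: profile 5-1-1 — violates.
(e) nkŋ: profile 5-1-5 — violates.
(f) ðhft: profile 4-3-3-1 — violates.
(g) ʔʃʔ: profile 1-3-1 — violates.

0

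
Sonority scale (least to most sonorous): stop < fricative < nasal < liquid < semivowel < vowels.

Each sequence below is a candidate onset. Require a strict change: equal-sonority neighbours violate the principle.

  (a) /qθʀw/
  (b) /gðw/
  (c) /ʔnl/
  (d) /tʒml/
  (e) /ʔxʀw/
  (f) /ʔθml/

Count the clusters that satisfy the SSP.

(a) /qθʀw/: profile 1-2-4-5 — obeys.
(b) /gðw/: profile 1-2-5 — obeys.
(c) /ʔnl/: profile 1-3-4 — obeys.
(d) /tʒml/: profile 1-2-3-4 — obeys.
(e) /ʔxʀw/: profile 1-2-4-5 — obeys.
(f) /ʔθml/: profile 1-2-3-4 — obeys.

6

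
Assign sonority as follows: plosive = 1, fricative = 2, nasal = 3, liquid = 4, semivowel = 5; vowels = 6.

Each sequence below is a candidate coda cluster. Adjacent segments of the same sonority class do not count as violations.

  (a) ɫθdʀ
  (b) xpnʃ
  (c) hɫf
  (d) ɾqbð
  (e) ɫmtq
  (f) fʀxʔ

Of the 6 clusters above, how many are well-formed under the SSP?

(a) ɫθdʀ: profile 4-2-1-4 — violates.
(b) xpnʃ: profile 2-1-3-2 — violates.
(c) hɫf: profile 2-4-2 — violates.
(d) ɾqbð: profile 4-1-1-2 — violates.
(e) ɫmtq: profile 4-3-1-1 — obeys.
(f) fʀxʔ: profile 2-4-2-1 — violates.

1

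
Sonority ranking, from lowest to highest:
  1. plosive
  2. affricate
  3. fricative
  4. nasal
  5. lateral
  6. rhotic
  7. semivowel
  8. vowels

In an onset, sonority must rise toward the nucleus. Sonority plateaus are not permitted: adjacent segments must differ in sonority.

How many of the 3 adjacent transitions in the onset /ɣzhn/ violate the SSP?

/ɣ/: fricative = 3.
/z/: fricative = 3.
/h/: fricative = 3.
/n/: nasal = 4.
/ɣ/→/z/: 3→3 (plateau) — violation.
/z/→/h/: 3→3 (plateau) — violation.
/h/→/n/: 3→4 (rises) — ok.

2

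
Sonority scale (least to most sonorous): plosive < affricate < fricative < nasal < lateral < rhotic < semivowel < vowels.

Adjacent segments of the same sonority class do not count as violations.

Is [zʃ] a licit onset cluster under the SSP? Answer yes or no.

/z/ — fricative, sonority 3.
/ʃ/ — fricative, sonority 3.
The profile 3-3 is non-decreasing (plateaus allowed), so the onset cluster satisfies the SSP.

yes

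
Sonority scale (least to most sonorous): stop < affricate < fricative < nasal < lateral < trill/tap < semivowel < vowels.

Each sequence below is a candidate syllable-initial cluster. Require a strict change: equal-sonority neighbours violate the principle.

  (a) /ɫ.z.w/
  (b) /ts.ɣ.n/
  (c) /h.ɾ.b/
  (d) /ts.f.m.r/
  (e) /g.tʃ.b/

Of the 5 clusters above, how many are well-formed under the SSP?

(a) 5-3-7 → violates
(b) 2-3-4 → obeys
(c) 3-6-1 → violates
(d) 2-3-4-6 → obeys
(e) 1-2-1 → violates

2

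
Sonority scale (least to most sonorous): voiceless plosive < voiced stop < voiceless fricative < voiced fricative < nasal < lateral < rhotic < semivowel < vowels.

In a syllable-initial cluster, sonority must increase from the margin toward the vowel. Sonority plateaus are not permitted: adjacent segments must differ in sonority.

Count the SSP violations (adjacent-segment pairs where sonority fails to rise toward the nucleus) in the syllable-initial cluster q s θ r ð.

2

/q/ is a voiceless plosive (sonority 1).
/s/ is a voiceless fricative (sonority 3).
/θ/ is a voiceless fricative (sonority 3).
/r/ is a rhotic (sonority 7).
/ð/ is a voiced fricative (sonority 4).
/q/→/s/: 1→3 (rises) — ok.
/s/→/θ/: 3→3 (plateau) — violation.
/θ/→/r/: 3→7 (rises) — ok.
/r/→/ð/: 7→4 (does not rise) — violation.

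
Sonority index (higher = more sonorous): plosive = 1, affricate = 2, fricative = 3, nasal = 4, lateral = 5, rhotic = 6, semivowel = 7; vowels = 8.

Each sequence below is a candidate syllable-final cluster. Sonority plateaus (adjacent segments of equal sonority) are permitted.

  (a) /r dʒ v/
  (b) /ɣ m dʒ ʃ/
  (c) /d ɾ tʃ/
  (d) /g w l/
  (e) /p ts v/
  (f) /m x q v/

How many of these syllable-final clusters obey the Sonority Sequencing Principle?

0

(a) sonority 6-2-3: ill-formed.
(b) sonority 3-4-2-3: ill-formed.
(c) sonority 1-6-2: ill-formed.
(d) sonority 1-7-5: ill-formed.
(e) sonority 1-2-3: ill-formed.
(f) sonority 4-3-1-3: ill-formed.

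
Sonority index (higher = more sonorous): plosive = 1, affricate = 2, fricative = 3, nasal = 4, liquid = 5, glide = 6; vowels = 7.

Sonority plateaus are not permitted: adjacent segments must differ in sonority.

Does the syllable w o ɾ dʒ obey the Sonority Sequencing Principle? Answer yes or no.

yes

Onset: /w/ is a glide (sonority 6); then the nucleus /o/ (sonority 7).
Onset profile 6-7 — rises to the nucleus.
Coda: /ɾ/ is a liquid (sonority 5), /dʒ/ is an affricate (sonority 2).
Coda profile 7-5-2 — falls from the nucleus.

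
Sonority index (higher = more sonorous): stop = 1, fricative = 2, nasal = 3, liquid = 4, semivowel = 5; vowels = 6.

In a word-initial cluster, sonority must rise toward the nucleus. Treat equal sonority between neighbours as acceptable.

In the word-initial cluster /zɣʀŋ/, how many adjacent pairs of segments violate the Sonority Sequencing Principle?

/z/: fricative = 2.
/ɣ/: fricative = 2.
/ʀ/: liquid = 4.
/ŋ/: nasal = 3.
/z/→/ɣ/: 2→2 (plateau, allowed) — ok.
/ɣ/→/ʀ/: 2→4 (rises) — ok.
/ʀ/→/ŋ/: 4→3 (does not rise) — violation.

1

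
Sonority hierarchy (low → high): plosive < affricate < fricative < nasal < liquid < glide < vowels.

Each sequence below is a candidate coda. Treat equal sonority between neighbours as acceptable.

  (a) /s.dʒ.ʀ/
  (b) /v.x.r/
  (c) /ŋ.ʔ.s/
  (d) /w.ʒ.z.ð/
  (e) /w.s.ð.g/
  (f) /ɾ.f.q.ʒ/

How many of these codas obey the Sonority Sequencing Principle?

(a) sonority 3-2-5: ill-formed.
(b) sonority 3-3-5: ill-formed.
(c) sonority 4-1-3: ill-formed.
(d) sonority 6-3-3-3: well-formed.
(e) sonority 6-3-3-1: well-formed.
(f) sonority 5-3-1-3: ill-formed.

2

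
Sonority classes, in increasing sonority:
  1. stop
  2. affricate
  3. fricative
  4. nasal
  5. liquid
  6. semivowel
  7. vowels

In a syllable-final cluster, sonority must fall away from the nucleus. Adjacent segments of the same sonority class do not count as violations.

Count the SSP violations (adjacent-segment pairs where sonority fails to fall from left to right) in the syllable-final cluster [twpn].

2

/t/ — stop, sonority 1.
/w/ — semivowel, sonority 6.
/p/ — stop, sonority 1.
/n/ — nasal, sonority 4.
/t/→/w/: 1→6 (does not fall) — violation.
/w/→/p/: 6→1 (falls) — ok.
/p/→/n/: 1→4 (does not fall) — violation.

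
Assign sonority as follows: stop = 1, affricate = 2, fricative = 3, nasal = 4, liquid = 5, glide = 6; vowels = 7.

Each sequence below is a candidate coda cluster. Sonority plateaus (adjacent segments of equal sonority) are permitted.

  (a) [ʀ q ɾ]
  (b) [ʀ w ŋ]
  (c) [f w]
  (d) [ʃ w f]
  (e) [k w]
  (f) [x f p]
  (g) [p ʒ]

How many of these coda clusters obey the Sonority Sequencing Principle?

(a) 5-1-5 → violates
(b) 5-6-4 → violates
(c) 3-6 → violates
(d) 3-6-3 → violates
(e) 1-6 → violates
(f) 3-3-1 → obeys
(g) 1-3 → violates

1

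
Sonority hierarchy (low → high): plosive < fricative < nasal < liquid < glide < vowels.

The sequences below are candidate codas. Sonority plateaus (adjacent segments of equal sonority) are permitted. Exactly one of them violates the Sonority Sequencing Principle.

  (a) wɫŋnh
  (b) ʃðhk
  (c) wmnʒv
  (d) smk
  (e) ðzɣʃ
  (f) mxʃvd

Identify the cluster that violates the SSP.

(a) sonority 5-4-3-3-2: well-formed.
(b) sonority 2-2-2-1: well-formed.
(c) sonority 5-3-3-2-2: well-formed.
(d) sonority 2-3-1: ill-formed.
(e) sonority 2-2-2-2: well-formed.
(f) sonority 3-2-2-2-1: well-formed.

d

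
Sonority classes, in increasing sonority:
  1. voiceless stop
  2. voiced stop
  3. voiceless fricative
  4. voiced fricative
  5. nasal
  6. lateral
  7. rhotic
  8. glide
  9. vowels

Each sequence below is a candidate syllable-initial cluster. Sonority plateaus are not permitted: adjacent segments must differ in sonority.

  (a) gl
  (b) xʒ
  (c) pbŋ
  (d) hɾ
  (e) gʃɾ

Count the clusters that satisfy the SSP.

(a) 2-6 → obeys
(b) 3-4 → obeys
(c) 1-2-5 → obeys
(d) 3-7 → obeys
(e) 2-3-7 → obeys

5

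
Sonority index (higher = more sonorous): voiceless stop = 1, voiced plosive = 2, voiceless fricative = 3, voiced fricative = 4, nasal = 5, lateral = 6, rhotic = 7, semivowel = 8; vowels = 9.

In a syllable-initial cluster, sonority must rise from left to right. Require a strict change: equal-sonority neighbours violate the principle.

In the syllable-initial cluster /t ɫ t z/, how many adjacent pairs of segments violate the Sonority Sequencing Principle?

1

/t/: voiceless stop = 1.
/ɫ/: lateral = 6.
/t/: voiceless stop = 1.
/z/: voiced fricative = 4.
/t/→/ɫ/: 1→6 (rises) — ok.
/ɫ/→/t/: 6→1 (does not rise) — violation.
/t/→/z/: 1→4 (rises) — ok.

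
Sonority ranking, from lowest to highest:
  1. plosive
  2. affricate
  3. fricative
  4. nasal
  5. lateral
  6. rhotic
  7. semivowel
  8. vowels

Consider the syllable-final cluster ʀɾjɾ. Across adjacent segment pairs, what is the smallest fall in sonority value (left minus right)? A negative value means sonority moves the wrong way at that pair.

/ʀ/ — rhotic, sonority 6.
/ɾ/ — rhotic, sonority 6.
/j/ — semivowel, sonority 7.
/ɾ/ — rhotic, sonority 6.
/ʀ/→/ɾ/: change +0.
/ɾ/→/j/: change -1.
/j/→/ɾ/: change +1.
Minimum = -1.

-1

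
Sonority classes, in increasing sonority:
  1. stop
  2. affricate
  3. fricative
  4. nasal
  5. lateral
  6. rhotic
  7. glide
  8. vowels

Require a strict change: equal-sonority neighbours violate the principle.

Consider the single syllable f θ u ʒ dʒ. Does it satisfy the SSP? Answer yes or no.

no

Onset: /f/ is a fricative (sonority 3), /θ/ is a fricative (sonority 3); then the nucleus /u/ (sonority 8).
Onset profile 3-3-8 — does not strictly rise throughout.
Coda: /ʒ/ is a fricative (sonority 3), /dʒ/ is an affricate (sonority 2).
Coda profile 8-3-2 — falls from the nucleus.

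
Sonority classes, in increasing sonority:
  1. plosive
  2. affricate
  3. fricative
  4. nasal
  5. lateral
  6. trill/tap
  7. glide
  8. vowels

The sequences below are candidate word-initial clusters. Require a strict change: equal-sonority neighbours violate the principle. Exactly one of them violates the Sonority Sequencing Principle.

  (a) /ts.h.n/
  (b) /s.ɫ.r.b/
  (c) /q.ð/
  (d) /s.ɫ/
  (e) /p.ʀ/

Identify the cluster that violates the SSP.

(a) /ts.h.n/: profile 2-3-4 — obeys.
(b) /s.ɫ.r.b/: profile 3-5-6-1 — violates.
(c) /q.ð/: profile 1-3 — obeys.
(d) /s.ɫ/: profile 3-5 — obeys.
(e) /p.ʀ/: profile 1-6 — obeys.

b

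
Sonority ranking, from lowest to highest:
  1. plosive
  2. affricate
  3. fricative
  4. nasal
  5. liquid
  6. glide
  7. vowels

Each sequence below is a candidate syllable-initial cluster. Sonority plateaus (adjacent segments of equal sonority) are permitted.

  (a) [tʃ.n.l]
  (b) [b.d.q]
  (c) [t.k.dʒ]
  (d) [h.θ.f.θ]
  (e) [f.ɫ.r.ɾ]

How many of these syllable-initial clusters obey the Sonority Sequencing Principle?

5

(a) [tʃ.n.l]: profile 2-4-5 — obeys.
(b) [b.d.q]: profile 1-1-1 — obeys.
(c) [t.k.dʒ]: profile 1-1-2 — obeys.
(d) [h.θ.f.θ]: profile 3-3-3-3 — obeys.
(e) [f.ɫ.r.ɾ]: profile 3-5-5-5 — obeys.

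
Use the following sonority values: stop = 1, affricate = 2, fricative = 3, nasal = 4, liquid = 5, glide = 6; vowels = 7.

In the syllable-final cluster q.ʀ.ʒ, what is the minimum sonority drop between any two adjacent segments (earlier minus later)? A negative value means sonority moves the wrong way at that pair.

-4

/q/: stop = 1.
/ʀ/: liquid = 5.
/ʒ/: fricative = 3.
/q/→/ʀ/: change -4.
/ʀ/→/ʒ/: change +2.
Minimum = -4.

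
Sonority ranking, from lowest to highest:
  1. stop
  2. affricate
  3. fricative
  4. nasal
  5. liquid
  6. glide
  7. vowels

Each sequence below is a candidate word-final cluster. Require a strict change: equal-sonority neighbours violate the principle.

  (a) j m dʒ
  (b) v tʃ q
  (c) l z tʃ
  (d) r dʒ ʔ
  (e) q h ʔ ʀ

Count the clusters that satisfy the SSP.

(a) j m dʒ: profile 6-4-2 — obeys.
(b) v tʃ q: profile 3-2-1 — obeys.
(c) l z tʃ: profile 5-3-2 — obeys.
(d) r dʒ ʔ: profile 5-2-1 — obeys.
(e) q h ʔ ʀ: profile 1-3-1-5 — violates.

4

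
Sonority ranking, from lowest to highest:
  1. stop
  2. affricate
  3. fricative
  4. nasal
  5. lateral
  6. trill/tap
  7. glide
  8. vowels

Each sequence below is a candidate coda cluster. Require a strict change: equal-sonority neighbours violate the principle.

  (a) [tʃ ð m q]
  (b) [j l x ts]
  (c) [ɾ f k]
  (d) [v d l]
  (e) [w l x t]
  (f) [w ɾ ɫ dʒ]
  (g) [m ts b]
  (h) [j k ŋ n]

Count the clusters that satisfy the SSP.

(a) 2-3-4-1 → violates
(b) 7-5-3-2 → obeys
(c) 6-3-1 → obeys
(d) 3-1-5 → violates
(e) 7-5-3-1 → obeys
(f) 7-6-5-2 → obeys
(g) 4-2-1 → obeys
(h) 7-1-4-4 → violates

5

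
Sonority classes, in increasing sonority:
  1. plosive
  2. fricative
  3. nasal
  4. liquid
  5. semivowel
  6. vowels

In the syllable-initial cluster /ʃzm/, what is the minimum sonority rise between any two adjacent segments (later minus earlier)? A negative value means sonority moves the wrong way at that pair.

0

/ʃ/ is a fricative (sonority 2).
/z/ is a fricative (sonority 2).
/m/ is a nasal (sonority 3).
/ʃ/→/z/: change +0.
/z/→/m/: change +1.
Minimum = 0.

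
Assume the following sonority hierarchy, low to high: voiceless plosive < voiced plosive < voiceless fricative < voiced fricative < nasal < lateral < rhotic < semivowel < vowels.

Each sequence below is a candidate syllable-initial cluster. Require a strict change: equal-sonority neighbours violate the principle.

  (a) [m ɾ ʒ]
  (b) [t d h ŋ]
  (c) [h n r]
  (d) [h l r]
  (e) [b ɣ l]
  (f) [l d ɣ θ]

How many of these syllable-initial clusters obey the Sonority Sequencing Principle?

4

(a) 5-7-4 → violates
(b) 1-2-3-5 → obeys
(c) 3-5-7 → obeys
(d) 3-6-7 → obeys
(e) 2-4-6 → obeys
(f) 6-2-4-3 → violates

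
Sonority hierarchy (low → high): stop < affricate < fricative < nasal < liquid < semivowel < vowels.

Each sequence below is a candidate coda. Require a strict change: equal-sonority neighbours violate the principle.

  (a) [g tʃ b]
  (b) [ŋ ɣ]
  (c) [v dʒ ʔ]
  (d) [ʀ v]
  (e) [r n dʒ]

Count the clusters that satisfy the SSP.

4

(a) 1-2-1 → violates
(b) 4-3 → obeys
(c) 3-2-1 → obeys
(d) 5-3 → obeys
(e) 5-4-2 → obeys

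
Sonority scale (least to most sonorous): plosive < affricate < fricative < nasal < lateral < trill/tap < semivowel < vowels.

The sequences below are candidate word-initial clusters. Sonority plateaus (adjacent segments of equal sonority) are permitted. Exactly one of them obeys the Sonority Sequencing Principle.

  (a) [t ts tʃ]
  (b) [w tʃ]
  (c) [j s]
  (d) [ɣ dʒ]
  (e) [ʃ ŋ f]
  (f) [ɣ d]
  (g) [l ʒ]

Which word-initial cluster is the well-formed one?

a

(a) [t ts tʃ]: profile 1-2-2 — obeys.
(b) [w tʃ]: profile 7-2 — violates.
(c) [j s]: profile 7-3 — violates.
(d) [ɣ dʒ]: profile 3-2 — violates.
(e) [ʃ ŋ f]: profile 3-4-3 — violates.
(f) [ɣ d]: profile 3-1 — violates.
(g) [l ʒ]: profile 5-3 — violates.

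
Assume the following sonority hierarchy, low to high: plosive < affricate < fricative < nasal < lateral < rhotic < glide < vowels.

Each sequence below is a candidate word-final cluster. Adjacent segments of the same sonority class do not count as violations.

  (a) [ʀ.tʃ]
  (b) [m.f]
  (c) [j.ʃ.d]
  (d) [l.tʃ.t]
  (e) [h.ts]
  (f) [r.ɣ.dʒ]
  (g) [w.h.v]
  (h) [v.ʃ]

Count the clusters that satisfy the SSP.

(a) [ʀ.tʃ]: profile 6-2 — obeys.
(b) [m.f]: profile 4-3 — obeys.
(c) [j.ʃ.d]: profile 7-3-1 — obeys.
(d) [l.tʃ.t]: profile 5-2-1 — obeys.
(e) [h.ts]: profile 3-2 — obeys.
(f) [r.ɣ.dʒ]: profile 6-3-2 — obeys.
(g) [w.h.v]: profile 7-3-3 — obeys.
(h) [v.ʃ]: profile 3-3 — obeys.

8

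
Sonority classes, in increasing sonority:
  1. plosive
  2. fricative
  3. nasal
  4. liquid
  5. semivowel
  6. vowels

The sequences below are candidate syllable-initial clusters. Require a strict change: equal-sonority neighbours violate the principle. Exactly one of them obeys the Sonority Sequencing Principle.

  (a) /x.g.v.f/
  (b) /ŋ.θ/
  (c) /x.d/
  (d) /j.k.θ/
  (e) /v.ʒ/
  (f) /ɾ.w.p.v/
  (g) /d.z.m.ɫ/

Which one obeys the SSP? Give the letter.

g

(a) sonority 2-1-2-2: ill-formed.
(b) sonority 3-2: ill-formed.
(c) sonority 2-1: ill-formed.
(d) sonority 5-1-2: ill-formed.
(e) sonority 2-2: ill-formed.
(f) sonority 4-5-1-2: ill-formed.
(g) sonority 1-2-3-4: well-formed.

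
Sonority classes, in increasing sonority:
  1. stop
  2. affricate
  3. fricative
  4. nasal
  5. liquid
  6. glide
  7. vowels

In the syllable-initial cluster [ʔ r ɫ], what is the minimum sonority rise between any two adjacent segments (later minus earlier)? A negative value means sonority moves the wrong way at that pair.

0

/ʔ/: stop = 1.
/r/: liquid = 5.
/ɫ/: liquid = 5.
/ʔ/→/r/: change +4.
/r/→/ɫ/: change +0.
Minimum = 0.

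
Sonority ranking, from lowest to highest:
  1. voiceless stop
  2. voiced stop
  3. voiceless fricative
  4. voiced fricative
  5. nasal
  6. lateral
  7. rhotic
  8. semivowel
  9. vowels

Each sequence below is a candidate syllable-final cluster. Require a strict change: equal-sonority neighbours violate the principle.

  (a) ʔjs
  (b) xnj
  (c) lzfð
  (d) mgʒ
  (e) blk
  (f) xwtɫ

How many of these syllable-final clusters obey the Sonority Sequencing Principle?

0

(a) 1-8-3 → violates
(b) 3-5-8 → violates
(c) 6-4-3-4 → violates
(d) 5-2-4 → violates
(e) 2-6-1 → violates
(f) 3-8-1-6 → violates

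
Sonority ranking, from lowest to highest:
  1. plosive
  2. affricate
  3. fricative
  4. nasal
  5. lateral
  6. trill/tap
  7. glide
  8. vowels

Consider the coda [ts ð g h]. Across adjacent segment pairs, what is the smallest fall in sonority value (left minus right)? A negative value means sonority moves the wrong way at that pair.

/ts/ is an affricate (sonority 2).
/ð/ is a fricative (sonority 3).
/g/ is a plosive (sonority 1).
/h/ is a fricative (sonority 3).
/ts/→/ð/: change -1.
/ð/→/g/: change +2.
/g/→/h/: change -2.
Minimum = -2.

-2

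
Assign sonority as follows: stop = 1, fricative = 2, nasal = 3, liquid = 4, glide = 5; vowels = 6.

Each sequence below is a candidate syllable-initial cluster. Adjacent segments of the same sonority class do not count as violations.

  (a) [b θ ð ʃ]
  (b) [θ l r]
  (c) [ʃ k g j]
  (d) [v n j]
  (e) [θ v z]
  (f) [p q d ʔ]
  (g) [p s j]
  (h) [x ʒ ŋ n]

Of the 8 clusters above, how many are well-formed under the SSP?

(a) sonority 1-2-2-2: well-formed.
(b) sonority 2-4-4: well-formed.
(c) sonority 2-1-1-5: ill-formed.
(d) sonority 2-3-5: well-formed.
(e) sonority 2-2-2: well-formed.
(f) sonority 1-1-1-1: well-formed.
(g) sonority 1-2-5: well-formed.
(h) sonority 2-2-3-3: well-formed.

7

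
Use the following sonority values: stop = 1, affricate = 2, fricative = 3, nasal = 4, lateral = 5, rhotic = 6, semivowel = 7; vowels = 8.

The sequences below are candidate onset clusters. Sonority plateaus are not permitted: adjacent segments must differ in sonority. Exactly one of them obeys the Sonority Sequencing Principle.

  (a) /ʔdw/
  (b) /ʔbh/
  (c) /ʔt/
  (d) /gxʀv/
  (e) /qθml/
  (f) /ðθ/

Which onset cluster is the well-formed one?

(a) /ʔdw/: profile 1-1-7 — violates.
(b) /ʔbh/: profile 1-1-3 — violates.
(c) /ʔt/: profile 1-1 — violates.
(d) /gxʀv/: profile 1-3-6-3 — violates.
(e) /qθml/: profile 1-3-4-5 — obeys.
(f) /ðθ/: profile 3-3 — violates.

e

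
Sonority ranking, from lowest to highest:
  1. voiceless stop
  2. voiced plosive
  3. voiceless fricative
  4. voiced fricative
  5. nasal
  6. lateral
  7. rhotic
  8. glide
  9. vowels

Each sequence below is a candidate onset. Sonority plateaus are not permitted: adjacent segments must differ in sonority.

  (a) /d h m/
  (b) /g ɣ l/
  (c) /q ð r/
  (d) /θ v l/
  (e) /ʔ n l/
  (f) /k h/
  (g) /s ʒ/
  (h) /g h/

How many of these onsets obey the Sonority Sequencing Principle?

(a) /d h m/: profile 2-3-5 — obeys.
(b) /g ɣ l/: profile 2-4-6 — obeys.
(c) /q ð r/: profile 1-4-7 — obeys.
(d) /θ v l/: profile 3-4-6 — obeys.
(e) /ʔ n l/: profile 1-5-6 — obeys.
(f) /k h/: profile 1-3 — obeys.
(g) /s ʒ/: profile 3-4 — obeys.
(h) /g h/: profile 2-3 — obeys.

8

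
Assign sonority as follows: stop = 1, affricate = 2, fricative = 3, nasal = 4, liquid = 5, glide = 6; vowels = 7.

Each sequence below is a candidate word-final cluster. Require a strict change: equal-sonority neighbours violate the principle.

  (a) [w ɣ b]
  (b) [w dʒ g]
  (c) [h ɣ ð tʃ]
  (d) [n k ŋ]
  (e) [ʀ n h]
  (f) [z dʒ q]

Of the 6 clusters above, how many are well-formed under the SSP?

4

(a) [w ɣ b]: profile 6-3-1 — obeys.
(b) [w dʒ g]: profile 6-2-1 — obeys.
(c) [h ɣ ð tʃ]: profile 3-3-3-2 — violates.
(d) [n k ŋ]: profile 4-1-4 — violates.
(e) [ʀ n h]: profile 5-4-3 — obeys.
(f) [z dʒ q]: profile 3-2-1 — obeys.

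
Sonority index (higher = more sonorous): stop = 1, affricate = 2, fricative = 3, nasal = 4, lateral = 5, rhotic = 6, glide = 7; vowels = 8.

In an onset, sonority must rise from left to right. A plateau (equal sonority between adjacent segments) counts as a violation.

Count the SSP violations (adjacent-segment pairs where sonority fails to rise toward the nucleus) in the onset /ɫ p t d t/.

4

/ɫ/: lateral = 5.
/p/: stop = 1.
/t/: stop = 1.
/d/: stop = 1.
/t/: stop = 1.
/ɫ/→/p/: 5→1 (does not rise) — violation.
/p/→/t/: 1→1 (plateau) — violation.
/t/→/d/: 1→1 (plateau) — violation.
/d/→/t/: 1→1 (plateau) — violation.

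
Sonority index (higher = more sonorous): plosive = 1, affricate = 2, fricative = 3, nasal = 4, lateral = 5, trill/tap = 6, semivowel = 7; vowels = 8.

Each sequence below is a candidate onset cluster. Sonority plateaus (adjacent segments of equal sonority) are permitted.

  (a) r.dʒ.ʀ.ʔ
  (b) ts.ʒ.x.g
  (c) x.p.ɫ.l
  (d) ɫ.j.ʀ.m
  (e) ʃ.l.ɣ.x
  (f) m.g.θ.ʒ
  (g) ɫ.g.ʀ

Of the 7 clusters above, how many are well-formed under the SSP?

(a) r.dʒ.ʀ.ʔ: profile 6-2-6-1 — violates.
(b) ts.ʒ.x.g: profile 2-3-3-1 — violates.
(c) x.p.ɫ.l: profile 3-1-5-5 — violates.
(d) ɫ.j.ʀ.m: profile 5-7-6-4 — violates.
(e) ʃ.l.ɣ.x: profile 3-5-3-3 — violates.
(f) m.g.θ.ʒ: profile 4-1-3-3 — violates.
(g) ɫ.g.ʀ: profile 5-1-6 — violates.

0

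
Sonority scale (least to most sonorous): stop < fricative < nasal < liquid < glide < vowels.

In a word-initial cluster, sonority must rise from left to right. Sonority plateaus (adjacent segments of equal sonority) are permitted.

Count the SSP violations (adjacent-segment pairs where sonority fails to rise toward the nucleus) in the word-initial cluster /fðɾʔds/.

/f/ is a fricative (sonority 2).
/ð/ is a fricative (sonority 2).
/ɾ/ is a liquid (sonority 4).
/ʔ/ is a stop (sonority 1).
/d/ is a stop (sonority 1).
/s/ is a fricative (sonority 2).
/f/→/ð/: 2→2 (plateau, allowed) — ok.
/ð/→/ɾ/: 2→4 (rises) — ok.
/ɾ/→/ʔ/: 4→1 (does not rise) — violation.
/ʔ/→/d/: 1→1 (plateau, allowed) — ok.
/d/→/s/: 1→2 (rises) — ok.

1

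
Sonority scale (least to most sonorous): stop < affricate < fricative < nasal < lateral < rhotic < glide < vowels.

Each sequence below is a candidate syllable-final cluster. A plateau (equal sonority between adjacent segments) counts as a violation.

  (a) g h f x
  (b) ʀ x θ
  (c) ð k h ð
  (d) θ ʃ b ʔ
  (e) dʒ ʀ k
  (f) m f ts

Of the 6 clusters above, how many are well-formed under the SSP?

1

(a) sonority 1-3-3-3: ill-formed.
(b) sonority 6-3-3: ill-formed.
(c) sonority 3-1-3-3: ill-formed.
(d) sonority 3-3-1-1: ill-formed.
(e) sonority 2-6-1: ill-formed.
(f) sonority 4-3-2: well-formed.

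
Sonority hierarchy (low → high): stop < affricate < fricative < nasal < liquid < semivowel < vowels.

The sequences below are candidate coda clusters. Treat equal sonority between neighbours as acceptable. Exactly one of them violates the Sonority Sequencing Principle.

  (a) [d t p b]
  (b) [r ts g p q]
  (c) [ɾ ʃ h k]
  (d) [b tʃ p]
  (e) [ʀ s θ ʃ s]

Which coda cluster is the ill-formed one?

d

(a) 1-1-1-1 → obeys
(b) 5-2-1-1-1 → obeys
(c) 5-3-3-1 → obeys
(d) 1-2-1 → violates
(e) 5-3-3-3-3 → obeys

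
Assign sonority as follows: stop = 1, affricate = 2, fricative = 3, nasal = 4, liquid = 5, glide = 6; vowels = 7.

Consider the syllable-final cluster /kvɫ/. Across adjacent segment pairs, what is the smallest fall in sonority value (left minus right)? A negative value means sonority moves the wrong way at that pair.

-2

/k/ is a stop (sonority 1).
/v/ is a fricative (sonority 3).
/ɫ/ is a liquid (sonority 5).
/k/→/v/: change -2.
/v/→/ɫ/: change -2.
Minimum = -2.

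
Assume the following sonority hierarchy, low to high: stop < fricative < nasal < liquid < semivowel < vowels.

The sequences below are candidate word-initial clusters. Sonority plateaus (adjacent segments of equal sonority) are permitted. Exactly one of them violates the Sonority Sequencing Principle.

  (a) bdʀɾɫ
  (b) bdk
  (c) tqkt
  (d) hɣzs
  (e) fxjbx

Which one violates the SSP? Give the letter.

(a) bdʀɾɫ: profile 1-1-4-4-4 — obeys.
(b) bdk: profile 1-1-1 — obeys.
(c) tqkt: profile 1-1-1-1 — obeys.
(d) hɣzs: profile 2-2-2-2 — obeys.
(e) fxjbx: profile 2-2-5-1-2 — violates.

e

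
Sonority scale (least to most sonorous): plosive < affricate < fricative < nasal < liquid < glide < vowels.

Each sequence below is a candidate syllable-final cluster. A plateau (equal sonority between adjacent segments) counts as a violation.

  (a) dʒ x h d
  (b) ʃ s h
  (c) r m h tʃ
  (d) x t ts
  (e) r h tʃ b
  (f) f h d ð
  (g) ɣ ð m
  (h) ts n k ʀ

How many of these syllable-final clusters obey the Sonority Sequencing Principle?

(a) 2-3-3-1 → violates
(b) 3-3-3 → violates
(c) 5-4-3-2 → obeys
(d) 3-1-2 → violates
(e) 5-3-2-1 → obeys
(f) 3-3-1-3 → violates
(g) 3-3-4 → violates
(h) 2-4-1-5 → violates

2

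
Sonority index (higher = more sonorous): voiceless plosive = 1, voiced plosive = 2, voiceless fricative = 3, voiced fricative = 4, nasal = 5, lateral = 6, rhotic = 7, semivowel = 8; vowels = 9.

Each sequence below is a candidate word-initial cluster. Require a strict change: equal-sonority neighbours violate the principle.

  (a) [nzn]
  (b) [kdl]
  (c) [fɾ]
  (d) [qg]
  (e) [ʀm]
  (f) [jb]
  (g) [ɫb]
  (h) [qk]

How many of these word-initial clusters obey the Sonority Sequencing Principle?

3

(a) [nzn]: profile 5-4-5 — violates.
(b) [kdl]: profile 1-2-6 — obeys.
(c) [fɾ]: profile 3-7 — obeys.
(d) [qg]: profile 1-2 — obeys.
(e) [ʀm]: profile 7-5 — violates.
(f) [jb]: profile 8-2 — violates.
(g) [ɫb]: profile 6-2 — violates.
(h) [qk]: profile 1-1 — violates.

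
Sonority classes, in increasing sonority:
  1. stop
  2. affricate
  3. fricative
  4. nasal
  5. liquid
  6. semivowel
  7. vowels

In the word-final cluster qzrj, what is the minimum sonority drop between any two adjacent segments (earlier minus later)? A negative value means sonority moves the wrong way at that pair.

-2

/q/: stop = 1.
/z/: fricative = 3.
/r/: liquid = 5.
/j/: semivowel = 6.
/q/→/z/: change -2.
/z/→/r/: change -2.
/r/→/j/: change -1.
Minimum = -2.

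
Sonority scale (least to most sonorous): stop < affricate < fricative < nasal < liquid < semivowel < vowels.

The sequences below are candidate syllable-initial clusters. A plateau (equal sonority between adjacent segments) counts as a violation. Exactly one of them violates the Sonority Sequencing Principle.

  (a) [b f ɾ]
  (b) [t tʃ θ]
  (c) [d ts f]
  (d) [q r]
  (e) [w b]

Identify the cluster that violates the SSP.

(a) [b f ɾ]: profile 1-3-5 — obeys.
(b) [t tʃ θ]: profile 1-2-3 — obeys.
(c) [d ts f]: profile 1-2-3 — obeys.
(d) [q r]: profile 1-5 — obeys.
(e) [w b]: profile 6-1 — violates.

e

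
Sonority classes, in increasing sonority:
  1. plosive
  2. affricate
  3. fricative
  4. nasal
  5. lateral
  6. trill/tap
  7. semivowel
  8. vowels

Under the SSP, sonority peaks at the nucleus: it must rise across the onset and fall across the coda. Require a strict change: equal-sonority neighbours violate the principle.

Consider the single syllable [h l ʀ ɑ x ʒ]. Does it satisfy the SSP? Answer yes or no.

Onset: /h/ is a fricative (sonority 3), /l/ is a lateral (sonority 5), /ʀ/ is a trill/tap (sonority 6); then the nucleus /ɑ/ (sonority 8).
Onset profile 3-5-6-8 — rises to the nucleus.
Coda: /x/ is a fricative (sonority 3), /ʒ/ is a fricative (sonority 3).
Coda profile 8-3-3 — does not strictly fall throughout.

no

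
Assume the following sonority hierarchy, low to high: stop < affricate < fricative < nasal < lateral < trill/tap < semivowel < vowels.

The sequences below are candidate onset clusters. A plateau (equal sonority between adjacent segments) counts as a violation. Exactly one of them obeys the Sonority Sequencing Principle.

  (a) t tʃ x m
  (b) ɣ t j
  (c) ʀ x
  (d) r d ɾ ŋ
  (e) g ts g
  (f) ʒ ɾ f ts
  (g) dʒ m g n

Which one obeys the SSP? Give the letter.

(a) 1-2-3-4 → obeys
(b) 3-1-7 → violates
(c) 6-3 → violates
(d) 6-1-6-4 → violates
(e) 1-2-1 → violates
(f) 3-6-3-2 → violates
(g) 2-4-1-4 → violates

a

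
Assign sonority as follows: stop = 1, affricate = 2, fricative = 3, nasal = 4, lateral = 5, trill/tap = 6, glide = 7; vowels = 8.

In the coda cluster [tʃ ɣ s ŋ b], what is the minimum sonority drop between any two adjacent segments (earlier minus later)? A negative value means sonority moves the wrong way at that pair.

/tʃ/: affricate = 2.
/ɣ/: fricative = 3.
/s/: fricative = 3.
/ŋ/: nasal = 4.
/b/: stop = 1.
/tʃ/→/ɣ/: change -1.
/ɣ/→/s/: change +0.
/s/→/ŋ/: change -1.
/ŋ/→/b/: change +3.
Minimum = -1.

-1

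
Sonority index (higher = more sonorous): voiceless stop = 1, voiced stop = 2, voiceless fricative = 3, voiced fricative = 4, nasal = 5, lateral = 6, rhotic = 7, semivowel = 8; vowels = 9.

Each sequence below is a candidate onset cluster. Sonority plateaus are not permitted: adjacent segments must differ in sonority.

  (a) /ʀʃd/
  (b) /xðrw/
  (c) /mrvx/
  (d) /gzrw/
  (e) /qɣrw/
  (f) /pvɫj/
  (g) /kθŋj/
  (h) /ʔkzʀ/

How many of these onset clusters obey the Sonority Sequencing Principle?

5

(a) 7-3-2 → violates
(b) 3-4-7-8 → obeys
(c) 5-7-4-3 → violates
(d) 2-4-7-8 → obeys
(e) 1-4-7-8 → obeys
(f) 1-4-6-8 → obeys
(g) 1-3-5-8 → obeys
(h) 1-1-4-7 → violates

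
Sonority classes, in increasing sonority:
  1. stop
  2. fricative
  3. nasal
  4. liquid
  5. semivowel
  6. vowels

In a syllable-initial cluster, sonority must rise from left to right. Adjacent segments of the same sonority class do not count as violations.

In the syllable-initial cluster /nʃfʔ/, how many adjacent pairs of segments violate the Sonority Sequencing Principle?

2

/n/ — nasal, sonority 3.
/ʃ/ — fricative, sonority 2.
/f/ — fricative, sonority 2.
/ʔ/ — stop, sonority 1.
/n/→/ʃ/: 3→2 (does not rise) — violation.
/ʃ/→/f/: 2→2 (plateau, allowed) — ok.
/f/→/ʔ/: 2→1 (does not rise) — violation.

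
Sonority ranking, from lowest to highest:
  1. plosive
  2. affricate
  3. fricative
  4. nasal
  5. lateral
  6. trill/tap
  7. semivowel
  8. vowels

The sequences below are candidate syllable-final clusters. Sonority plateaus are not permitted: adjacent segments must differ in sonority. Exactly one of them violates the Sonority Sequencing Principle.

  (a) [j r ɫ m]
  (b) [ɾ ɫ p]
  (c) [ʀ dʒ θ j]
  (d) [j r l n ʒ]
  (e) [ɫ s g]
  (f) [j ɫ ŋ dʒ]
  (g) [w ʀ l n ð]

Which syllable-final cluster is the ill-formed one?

c

(a) [j r ɫ m]: profile 7-6-5-4 — obeys.
(b) [ɾ ɫ p]: profile 6-5-1 — obeys.
(c) [ʀ dʒ θ j]: profile 6-2-3-7 — violates.
(d) [j r l n ʒ]: profile 7-6-5-4-3 — obeys.
(e) [ɫ s g]: profile 5-3-1 — obeys.
(f) [j ɫ ŋ dʒ]: profile 7-5-4-2 — obeys.
(g) [w ʀ l n ð]: profile 7-6-5-4-3 — obeys.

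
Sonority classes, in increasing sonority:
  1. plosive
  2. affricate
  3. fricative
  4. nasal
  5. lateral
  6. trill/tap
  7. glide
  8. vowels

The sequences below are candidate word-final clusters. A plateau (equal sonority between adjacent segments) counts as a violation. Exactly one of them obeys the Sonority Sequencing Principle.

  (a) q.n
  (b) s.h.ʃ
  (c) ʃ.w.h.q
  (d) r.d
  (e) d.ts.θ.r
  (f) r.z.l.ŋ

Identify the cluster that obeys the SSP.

(a) q.n: profile 1-4 — violates.
(b) s.h.ʃ: profile 3-3-3 — violates.
(c) ʃ.w.h.q: profile 3-7-3-1 — violates.
(d) r.d: profile 6-1 — obeys.
(e) d.ts.θ.r: profile 1-2-3-6 — violates.
(f) r.z.l.ŋ: profile 6-3-5-4 — violates.

d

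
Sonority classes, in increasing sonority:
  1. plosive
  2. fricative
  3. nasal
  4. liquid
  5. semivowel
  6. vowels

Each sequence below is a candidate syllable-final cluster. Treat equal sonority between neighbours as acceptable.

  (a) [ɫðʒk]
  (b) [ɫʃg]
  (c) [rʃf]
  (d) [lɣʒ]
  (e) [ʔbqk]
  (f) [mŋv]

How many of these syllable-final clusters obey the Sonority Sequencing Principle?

6

(a) 4-2-2-1 → obeys
(b) 4-2-1 → obeys
(c) 4-2-2 → obeys
(d) 4-2-2 → obeys
(e) 1-1-1-1 → obeys
(f) 3-3-2 → obeys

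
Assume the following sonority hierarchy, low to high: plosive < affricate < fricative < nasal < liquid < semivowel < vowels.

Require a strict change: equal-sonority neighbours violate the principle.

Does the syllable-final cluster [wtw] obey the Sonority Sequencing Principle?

/w/: semivowel = 6.
/t/: plosive = 1.
/w/: semivowel = 6.
The profile is 6-1-6. Between /t/ (1) and /w/ (6) sonority does not fall, so the cluster violates the SSP.

no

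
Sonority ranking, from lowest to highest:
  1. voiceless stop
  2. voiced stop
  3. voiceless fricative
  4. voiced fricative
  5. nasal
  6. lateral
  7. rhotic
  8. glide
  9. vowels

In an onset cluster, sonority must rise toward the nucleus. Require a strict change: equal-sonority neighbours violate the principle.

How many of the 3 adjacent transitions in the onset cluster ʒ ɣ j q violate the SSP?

/ʒ/: voiced fricative = 4.
/ɣ/: voiced fricative = 4.
/j/: glide = 8.
/q/: voiceless stop = 1.
/ʒ/→/ɣ/: 4→4 (plateau) — violation.
/ɣ/→/j/: 4→8 (rises) — ok.
/j/→/q/: 8→1 (does not rise) — violation.

2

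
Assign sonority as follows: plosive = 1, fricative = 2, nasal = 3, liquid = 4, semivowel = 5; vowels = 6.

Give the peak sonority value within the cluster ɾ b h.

4

/ɾ/: liquid = 4.
/b/: plosive = 1.
/h/: fricative = 2.
The maximum is 4.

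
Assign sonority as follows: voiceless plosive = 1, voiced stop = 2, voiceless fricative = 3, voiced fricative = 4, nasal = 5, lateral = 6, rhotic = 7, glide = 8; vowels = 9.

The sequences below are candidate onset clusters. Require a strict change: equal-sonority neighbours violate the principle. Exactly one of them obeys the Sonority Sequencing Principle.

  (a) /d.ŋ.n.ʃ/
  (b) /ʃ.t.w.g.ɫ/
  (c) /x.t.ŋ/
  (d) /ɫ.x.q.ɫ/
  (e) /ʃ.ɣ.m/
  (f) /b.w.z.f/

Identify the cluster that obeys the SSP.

(a) /d.ŋ.n.ʃ/: profile 2-5-5-3 — violates.
(b) /ʃ.t.w.g.ɫ/: profile 3-1-8-2-6 — violates.
(c) /x.t.ŋ/: profile 3-1-5 — violates.
(d) /ɫ.x.q.ɫ/: profile 6-3-1-6 — violates.
(e) /ʃ.ɣ.m/: profile 3-4-5 — obeys.
(f) /b.w.z.f/: profile 2-8-4-3 — violates.

e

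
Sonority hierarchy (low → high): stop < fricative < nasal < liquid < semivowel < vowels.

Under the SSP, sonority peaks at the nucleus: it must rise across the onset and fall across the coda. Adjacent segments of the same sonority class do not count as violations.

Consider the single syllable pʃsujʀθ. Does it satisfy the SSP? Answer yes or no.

Onset: /p/ is a stop (sonority 1), /ʃ/ is a fricative (sonority 2), /s/ is a fricative (sonority 2); then the nucleus /u/ (sonority 6).
Onset profile 1-2-2-6 — rises to the nucleus.
Coda: /j/ is a semivowel (sonority 5), /ʀ/ is a liquid (sonority 4), /θ/ is a fricative (sonority 2).
Coda profile 6-5-4-2 — falls from the nucleus.

yes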